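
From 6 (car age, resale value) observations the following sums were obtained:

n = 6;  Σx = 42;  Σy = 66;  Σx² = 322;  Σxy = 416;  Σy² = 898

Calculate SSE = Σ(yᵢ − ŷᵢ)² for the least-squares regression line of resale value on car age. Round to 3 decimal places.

Sxx = Σx² − (Σx)²/n = 322 − 294 = 28
Sxy = Σxy − (Σx)(Σy)/n = 416 − 462 = -46
Syy = Σy² − (Σy)²/n = 898 − 726 = 172
b = Sxy/Sxx = -46/28 = -1.642857
SSE = Syy − b·Sxy = 172 − (-1.642857)·(-46) = 96.428571

96.429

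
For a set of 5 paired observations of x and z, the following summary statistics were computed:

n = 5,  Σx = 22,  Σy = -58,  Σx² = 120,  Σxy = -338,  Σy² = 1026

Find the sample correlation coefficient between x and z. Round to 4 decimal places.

-0.9147

Sxx = Σx² − (Σx)²/n = 120 − 96.8 = 23.2
Sxy = Σxy − (Σx)(Σy)/n = -338 − (-255.2) = -82.8
Syy = Σy² − (Σy)²/n = 1026 − 672.8 = 353.2
r = Sxy/√(Sxx·Syy) = -82.8/√(8194.24) = -82.8/90.522042 = -0.914694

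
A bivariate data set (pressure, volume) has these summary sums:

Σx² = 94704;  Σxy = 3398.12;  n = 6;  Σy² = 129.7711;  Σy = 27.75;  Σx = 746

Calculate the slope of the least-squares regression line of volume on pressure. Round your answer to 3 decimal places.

Sxx = Σx² − (Σx)²/n = 94704 − 92752.666667 = 1951.333333
Sxy = Σxy − (Σx)(Σy)/n = 3398.12 − 3450.25 = -52.13
b = Sxy/Sxx = -52.13/1951.333333 = -0.026715

-0.027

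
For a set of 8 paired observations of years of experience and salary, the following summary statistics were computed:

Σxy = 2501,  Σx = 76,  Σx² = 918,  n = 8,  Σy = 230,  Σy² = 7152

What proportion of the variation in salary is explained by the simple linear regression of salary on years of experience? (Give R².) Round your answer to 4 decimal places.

0.9443

Sxx = Σx² − (Σx)²/n = 918 − 722 = 196
Sxy = Σxy − (Σx)(Σy)/n = 2501 − 2185 = 316
Syy = Σy² − (Σy)²/n = 7152 − 6612.5 = 539.5
R² = Sxy²/(Sxx·Syy) = (316)²/(196·539.5) = 0.944336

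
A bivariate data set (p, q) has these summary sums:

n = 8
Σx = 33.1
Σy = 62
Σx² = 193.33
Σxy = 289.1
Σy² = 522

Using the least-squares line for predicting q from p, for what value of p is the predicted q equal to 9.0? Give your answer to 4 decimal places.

Sxx = Σx² − (Σx)²/n = 193.33 − 136.95125 = 56.37875
Sxy = Σxy − (Σx)(Σy)/n = 289.1 − 256.525 = 32.575
b = Sxy/Sxx = 32.575/56.37875 = 0.577789
a = ȳ − b·x̄ = 7.75 − 0.577789·4.1375 = 5.359400
Set a + b·x = 9.0: x = (9.0 − 5.359400) / 0.577789 = 6.300921

6.3009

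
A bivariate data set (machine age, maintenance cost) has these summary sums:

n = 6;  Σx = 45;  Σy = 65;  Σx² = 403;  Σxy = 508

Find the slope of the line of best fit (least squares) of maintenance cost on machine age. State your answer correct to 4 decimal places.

Sxx = Σx² − (Σx)²/n = 403 − 337.5 = 65.5
Sxy = Σxy − (Σx)(Σy)/n = 508 − 487.5 = 20.5
b = Sxy/Sxx = 20.5/65.5 = 0.312977

0.3130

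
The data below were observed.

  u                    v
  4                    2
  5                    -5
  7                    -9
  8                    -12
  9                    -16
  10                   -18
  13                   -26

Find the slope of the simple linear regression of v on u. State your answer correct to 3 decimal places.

n = 7, Σx = 56, Σy = -84, Σxy = -838, Σx² = 504
Sxx = Σx² − (Σx)²/n = 504 − 448 = 56
Sxy = Σxy − (Σx)(Σy)/n = -838 − (-672) = -166
b = Sxy/Sxx = -166/56 = -2.964286

-2.964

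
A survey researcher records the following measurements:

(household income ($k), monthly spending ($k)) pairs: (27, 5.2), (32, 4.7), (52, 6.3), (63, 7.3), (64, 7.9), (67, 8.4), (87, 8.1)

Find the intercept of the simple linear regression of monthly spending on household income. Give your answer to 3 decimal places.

3.242

n = 7, Σx = 392, Σy = 47.9, Σxy = 2851.4, Σx² = 24580
Sxx = Σx² − (Σx)²/n = 24580 − 21952 = 2628
Sxy = Σxy − (Σx)(Σy)/n = 2851.4 − 2682.4 = 169
b = Sxy/Sxx = 169/2628 = 0.064307
a = ȳ − b·x̄ = 6.842857 − 0.064307·56 = 3.241639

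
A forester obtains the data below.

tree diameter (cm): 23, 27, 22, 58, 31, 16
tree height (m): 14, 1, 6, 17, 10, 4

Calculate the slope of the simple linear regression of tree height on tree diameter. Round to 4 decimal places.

0.2787

n = 6, Σx = 177, Σy = 52, Σxy = 1841, Σx² = 6323
Sxx = Σx² − (Σx)²/n = 6323 − 5221.5 = 1101.5
Sxy = Σxy − (Σx)(Σy)/n = 1841 − 1534 = 307
b = Sxy/Sxx = 307/1101.5 = 0.278711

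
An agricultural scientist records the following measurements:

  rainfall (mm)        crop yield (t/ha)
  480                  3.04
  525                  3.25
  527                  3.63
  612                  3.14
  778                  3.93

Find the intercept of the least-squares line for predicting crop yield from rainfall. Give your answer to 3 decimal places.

n = 5, Σx = 2922, Σy = 16.99, Σxy = 10057.68, Σx² = 1763582
Sxx = Σx² − (Σx)²/n = 1763582 − 1707616.8 = 55965.2
Sxy = Σxy − (Σx)(Σy)/n = 10057.68 − 9928.956 = 128.724
b = Sxy/Sxx = 128.724/55965.2 = 0.002300
a = ȳ − b·x̄ = 3.398 − 0.002300·584.4 = 2.053838

2.054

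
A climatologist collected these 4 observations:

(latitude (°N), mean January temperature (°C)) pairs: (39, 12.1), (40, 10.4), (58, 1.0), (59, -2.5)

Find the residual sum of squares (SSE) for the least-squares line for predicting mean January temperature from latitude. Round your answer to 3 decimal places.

4.674

n = 4, Σx = 196, Σy = 21, Σxy = 798.4, Σx² = 9966, Σy² = 261.82
Sxx = Σx² − (Σx)²/n = 9966 − 9604 = 362
Sxy = Σxy − (Σx)(Σy)/n = 798.4 − 1029 = -230.6
Syy = Σy² − (Σy)²/n = 261.82 − 110.25 = 151.57
b = Sxy/Sxx = -230.6/362 = -0.637017
SSE = Syy − b·Sxy = 151.57 − (-0.637017)·(-230.6) = 4.673978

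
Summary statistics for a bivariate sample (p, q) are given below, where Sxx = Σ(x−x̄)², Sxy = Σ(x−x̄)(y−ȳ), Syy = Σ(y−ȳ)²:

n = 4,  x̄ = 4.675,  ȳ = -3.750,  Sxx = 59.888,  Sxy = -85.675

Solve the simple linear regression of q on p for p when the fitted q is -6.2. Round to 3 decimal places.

6.388

b = Sxy/Sxx = -85.675/59.888 = -1.430587
a = ȳ − b·x̄ = -3.75 − (-1.430587)·4.675 = 2.937995
Set a + b·x = -6.2: x = (-6.2 − 2.937995) / (-1.430587) = 6.387584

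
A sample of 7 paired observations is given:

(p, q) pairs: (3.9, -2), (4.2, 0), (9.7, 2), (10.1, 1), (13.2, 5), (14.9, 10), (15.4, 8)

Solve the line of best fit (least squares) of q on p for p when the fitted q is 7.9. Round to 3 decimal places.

n = 7, Σx = 71.4, Σy = 24, Σxy = 359.9, Σx² = 862.36
Sxx = Σx² − (Σx)²/n = 862.36 − 728.28 = 134.08
Sxy = Σxy − (Σx)(Σy)/n = 359.9 − 244.8 = 115.1
b = Sxy/Sxx = 115.1/134.08 = 0.858443
a = ȳ − b·x̄ = 3.428571 − 0.858443·10.2 = -5.327544
Set a + b·x = 7.9: x = (7.9 − (-5.327544)) / 0.858443 = 15.408768

15.409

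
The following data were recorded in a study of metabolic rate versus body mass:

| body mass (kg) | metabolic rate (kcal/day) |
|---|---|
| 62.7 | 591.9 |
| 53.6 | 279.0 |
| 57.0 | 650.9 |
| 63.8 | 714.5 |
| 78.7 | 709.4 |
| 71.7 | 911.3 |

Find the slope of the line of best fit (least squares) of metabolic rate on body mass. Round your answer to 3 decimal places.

15.790

n = 6, Σx = 387.5, Σy = 3857, Σxy = 255922.92, Σx² = 25458.27
Sxx = Σx² − (Σx)²/n = 25458.27 − 25026.041667 = 432.228333
Sxy = Σxy − (Σx)(Σy)/n = 255922.92 − 249097.916667 = 6825.003333
b = Sxy/Sxx = 6825.003333/432.228333 = 15.790273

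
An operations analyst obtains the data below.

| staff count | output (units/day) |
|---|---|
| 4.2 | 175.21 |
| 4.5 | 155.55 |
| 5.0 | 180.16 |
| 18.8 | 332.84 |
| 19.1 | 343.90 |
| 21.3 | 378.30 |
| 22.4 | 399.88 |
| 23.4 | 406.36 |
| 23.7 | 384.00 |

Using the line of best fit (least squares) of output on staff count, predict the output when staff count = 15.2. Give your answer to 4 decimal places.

298.7096

n = 9, Σx = 142.4, Σy = 2756.2, Σxy = 50787.265, Σx² = 2845.84
Sxx = Σx² − (Σx)²/n = 2845.84 − 2253.084444 = 592.755556
Sxy = Σxy − (Σx)(Σy)/n = 50787.265 − 43609.208889 = 7178.056111
b = Sxy/Sxx = 7178.056111/592.755556 = 12.109640
a = ȳ − b·x̄ = 306.244444 − 12.109640·15.822222 = 114.643037
ŷ(15.2) = a + b·15.2 = 114.643037 + 12.109640·15.2 = 298.709558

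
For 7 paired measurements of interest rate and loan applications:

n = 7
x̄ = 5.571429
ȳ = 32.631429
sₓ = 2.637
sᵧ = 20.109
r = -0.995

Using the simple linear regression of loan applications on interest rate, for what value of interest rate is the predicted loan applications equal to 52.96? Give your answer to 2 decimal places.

b = r · sᵧ/sₓ = -0.995 · 20.109/2.637 = -7.587582
a = ȳ − b·x̄ = 32.631429 − (-7.587582)·5.571429 = 74.905106
Set a + b·x = 52.96: x = (52.96 − 74.905106) / (-7.587582) = 2.892240

2.89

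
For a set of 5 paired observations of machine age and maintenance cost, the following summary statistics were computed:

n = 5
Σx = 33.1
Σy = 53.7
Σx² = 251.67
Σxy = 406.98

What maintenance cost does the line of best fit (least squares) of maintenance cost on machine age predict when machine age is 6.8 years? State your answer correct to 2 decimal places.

Sxx = Σx² − (Σx)²/n = 251.67 − 219.122 = 32.548
Sxy = Σxy − (Σx)(Σy)/n = 406.98 − 355.494 = 51.486
b = Sxy/Sxx = 51.486/32.548 = 1.581848
a = ȳ − b·x̄ = 10.74 − 1.581848·6.62 = 0.268164
ŷ(6.8) = a + b·6.8 = 0.268164 + 1.581848·6.8 = 11.024733

11.02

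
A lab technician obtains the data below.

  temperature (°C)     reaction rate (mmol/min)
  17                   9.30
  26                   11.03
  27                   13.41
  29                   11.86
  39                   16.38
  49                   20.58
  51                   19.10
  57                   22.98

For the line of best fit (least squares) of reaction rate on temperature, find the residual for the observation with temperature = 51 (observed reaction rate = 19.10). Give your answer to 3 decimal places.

n = 8, Σx = 295, Σy = 124.64, Σxy = 5082.09, Σx² = 12307
Sxx = Σx² − (Σx)²/n = 12307 − 10878.125 = 1428.875
Sxy = Σxy − (Σx)(Σy)/n = 5082.09 − 4596.1 = 485.99
b = Sxy/Sxx = 485.99/1428.875 = 0.340121
a = ȳ − b·x̄ = 15.58 − 0.340121·36.875 = 3.038048
ŷ(51) = 3.038048 + 0.340121·51 = 20.384205
residual = y − ŷ = 19.10 − 20.384205 = -1.284205

-1.284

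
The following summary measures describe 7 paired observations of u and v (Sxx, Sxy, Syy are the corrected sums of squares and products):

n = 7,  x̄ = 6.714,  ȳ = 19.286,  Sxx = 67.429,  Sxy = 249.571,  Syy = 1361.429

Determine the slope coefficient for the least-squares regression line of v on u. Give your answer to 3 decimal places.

b = Sxy/Sxx = 249.571/67.429 = 3.701241

3.701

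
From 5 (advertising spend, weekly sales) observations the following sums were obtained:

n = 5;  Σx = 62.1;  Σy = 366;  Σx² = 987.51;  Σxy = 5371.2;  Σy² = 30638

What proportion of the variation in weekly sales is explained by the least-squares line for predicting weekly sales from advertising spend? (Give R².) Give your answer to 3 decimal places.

Sxx = Σx² − (Σx)²/n = 987.51 − 771.282 = 216.228
Sxy = Σxy − (Σx)(Σy)/n = 5371.2 − 4545.72 = 825.48
Syy = Σy² − (Σy)²/n = 30638 − 26791.2 = 3846.8
R² = Sxy²/(Sxx·Syy) = (825.48)²/(216.228·3846.8) = 0.819222

0.819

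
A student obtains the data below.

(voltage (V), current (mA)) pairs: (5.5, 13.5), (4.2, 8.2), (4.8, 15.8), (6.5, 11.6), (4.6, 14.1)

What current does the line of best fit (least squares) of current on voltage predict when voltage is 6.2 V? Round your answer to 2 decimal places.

13.04

n = 5, Σx = 25.6, Σy = 63.2, Σxy = 324.79, Σx² = 134.34
Sxx = Σx² − (Σx)²/n = 134.34 − 131.072 = 3.268
Sxy = Σxy − (Σx)(Σy)/n = 324.79 − 323.584 = 1.206
b = Sxy/Sxx = 1.206/3.268 = 0.369033
a = ȳ − b·x̄ = 12.64 − 0.369033·5.12 = 10.750551
ŷ(6.2) = a + b·6.2 = 10.750551 + 0.369033·6.2 = 13.038556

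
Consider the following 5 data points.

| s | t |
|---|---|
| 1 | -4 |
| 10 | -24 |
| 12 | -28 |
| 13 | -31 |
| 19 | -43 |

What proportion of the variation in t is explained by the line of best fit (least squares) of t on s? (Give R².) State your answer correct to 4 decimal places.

n = 5, Σx = 55, Σy = -130, Σxy = -1800, Σx² = 775, Σy² = 4186
Sxx = Σx² − (Σx)²/n = 775 − 605 = 170
Sxy = Σxy − (Σx)(Σy)/n = -1800 − (-1430) = -370
Syy = Σy² − (Σy)²/n = 4186 − 3380 = 806
R² = Sxy²/(Sxx·Syy) = (-370)²/(170·806) = 0.999124

0.9991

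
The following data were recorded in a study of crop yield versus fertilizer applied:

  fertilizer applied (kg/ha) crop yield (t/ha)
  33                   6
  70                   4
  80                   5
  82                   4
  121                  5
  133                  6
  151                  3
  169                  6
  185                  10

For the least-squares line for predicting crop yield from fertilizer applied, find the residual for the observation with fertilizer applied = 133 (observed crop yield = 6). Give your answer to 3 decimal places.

0.227

n = 9, Σx = 1024, Σy = 49, Σxy = 5926, Σx² = 137030
Sxx = Σx² − (Σx)²/n = 137030 − 116508.444444 = 20521.555556
Sxy = Σxy − (Σx)(Σy)/n = 5926 − 5575.111111 = 350.888889
b = Sxy/Sxx = 350.888889/20521.555556 = 0.017099
a = ȳ − b·x̄ = 5.444444 − 0.017099·113.777778 = 3.499009
ŷ(133) = 3.499009 + 0.017099·133 = 5.773117
residual = y − ŷ = 6 − 5.773117 = 0.226883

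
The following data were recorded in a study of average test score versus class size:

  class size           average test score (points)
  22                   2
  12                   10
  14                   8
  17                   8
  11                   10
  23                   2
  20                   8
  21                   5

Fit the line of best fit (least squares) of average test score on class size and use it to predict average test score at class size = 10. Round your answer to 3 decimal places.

n = 8, Σx = 140, Σy = 53, Σxy = 833, Σx² = 2604
Sxx = Σx² − (Σx)²/n = 2604 − 2450 = 154
Sxy = Σxy − (Σx)(Σy)/n = 833 − 927.5 = -94.5
b = Sxy/Sxx = -94.5/154 = -0.613636
a = ȳ − b·x̄ = 6.625 − (-0.613636)·17.5 = 17.363636
ŷ(10) = a + b·10 = 17.363636 + (-0.613636)·10 = 11.227273

11.227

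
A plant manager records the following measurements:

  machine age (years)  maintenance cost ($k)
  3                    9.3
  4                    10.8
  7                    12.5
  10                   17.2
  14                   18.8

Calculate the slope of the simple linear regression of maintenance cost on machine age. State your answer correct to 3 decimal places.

0.892

n = 5, Σx = 38, Σy = 68.6, Σxy = 593.8, Σx² = 370
Sxx = Σx² − (Σx)²/n = 370 − 288.8 = 81.2
Sxy = Σxy − (Σx)(Σy)/n = 593.8 − 521.36 = 72.44
b = Sxy/Sxx = 72.44/81.2 = 0.892118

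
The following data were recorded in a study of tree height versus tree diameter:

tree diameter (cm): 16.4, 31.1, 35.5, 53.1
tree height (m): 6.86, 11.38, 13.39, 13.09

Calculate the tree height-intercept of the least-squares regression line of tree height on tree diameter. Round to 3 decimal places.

n = 4, Σx = 136.1, Σy = 44.72, Σxy = 1636.846, Σx² = 5316.03
Sxx = Σx² − (Σx)²/n = 5316.03 − 4630.8025 = 685.2275
Sxy = Σxy − (Σx)(Σy)/n = 1636.846 − 1521.598 = 115.248
b = Sxy/Sxx = 115.248/685.2275 = 0.168189
a = ȳ − b·x̄ = 11.18 − 0.168189·34.025 = 5.457356

5.457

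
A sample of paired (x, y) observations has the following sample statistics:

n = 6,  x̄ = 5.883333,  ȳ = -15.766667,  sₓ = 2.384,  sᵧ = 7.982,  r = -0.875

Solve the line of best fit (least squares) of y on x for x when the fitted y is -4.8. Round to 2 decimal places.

b = r · sᵧ/sₓ = -0.875 · 7.982/2.384 = -2.929635
a = ȳ − b·x̄ = -15.766667 − (-2.929635)·5.883333 = 1.469352
Set a + b·x = -4.8: x = (-4.8 − 1.469352) / (-2.929635) = 2.139977

2.14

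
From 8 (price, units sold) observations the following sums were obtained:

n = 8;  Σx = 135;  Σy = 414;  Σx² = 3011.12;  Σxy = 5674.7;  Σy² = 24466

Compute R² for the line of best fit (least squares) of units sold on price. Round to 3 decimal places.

Sxx = Σx² − (Σx)²/n = 3011.12 − 2278.125 = 732.995
Sxy = Σxy − (Σx)(Σy)/n = 5674.7 − 6986.25 = -1311.55
Syy = Σy² − (Σy)²/n = 24466 − 21424.5 = 3041.5
R² = Sxy²/(Sxx·Syy) = (-1311.55)²/(732.995·3041.5) = 0.771580

0.772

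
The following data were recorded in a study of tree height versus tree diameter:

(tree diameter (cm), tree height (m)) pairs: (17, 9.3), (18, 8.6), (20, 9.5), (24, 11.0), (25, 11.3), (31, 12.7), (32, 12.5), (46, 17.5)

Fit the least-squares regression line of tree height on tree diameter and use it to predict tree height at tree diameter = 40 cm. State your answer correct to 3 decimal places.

15.454

n = 8, Σx = 213, Σy = 92.4, Σxy = 2648.1, Σx² = 6315
Sxx = Σx² − (Σx)²/n = 6315 − 5671.125 = 643.875
Sxy = Σxy − (Σx)(Σy)/n = 2648.1 − 2460.15 = 187.95
b = Sxy/Sxx = 187.95/643.875 = 0.291904
a = ȳ − b·x̄ = 11.55 − 0.291904·26.625 = 3.778043
ŷ(40) = a + b·40 = 3.778043 + 0.291904·40 = 15.454222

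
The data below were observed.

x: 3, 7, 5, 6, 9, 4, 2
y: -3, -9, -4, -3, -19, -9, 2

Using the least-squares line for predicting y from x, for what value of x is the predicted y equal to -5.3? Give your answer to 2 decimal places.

4.66

n = 7, Σx = 36, Σy = -45, Σxy = -313, Σx² = 220
Sxx = Σx² − (Σx)²/n = 220 − 185.142857 = 34.857143
Sxy = Σxy − (Σx)(Σy)/n = -313 − (-231.428571) = -81.571429
b = Sxy/Sxx = -81.571429/34.857143 = -2.340164
a = ȳ − b·x̄ = -6.428571 − (-2.340164)·5.142857 = 5.606557
Set a + b·x = -5.3: x = (-5.3 − 5.606557) / (-2.340164) = 4.660595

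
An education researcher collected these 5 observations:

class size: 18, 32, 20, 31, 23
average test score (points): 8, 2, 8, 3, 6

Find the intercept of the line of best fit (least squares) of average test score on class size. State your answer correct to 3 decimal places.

n = 5, Σx = 124, Σy = 27, Σxy = 599, Σx² = 3238
Sxx = Σx² − (Σx)²/n = 3238 − 3075.2 = 162.8
Sxy = Σxy − (Σx)(Σy)/n = 599 − 669.6 = -70.6
b = Sxy/Sxx = -70.6/162.8 = -0.433661
a = ȳ − b·x̄ = 5.4 − (-0.433661)·24.8 = 16.154791

16.155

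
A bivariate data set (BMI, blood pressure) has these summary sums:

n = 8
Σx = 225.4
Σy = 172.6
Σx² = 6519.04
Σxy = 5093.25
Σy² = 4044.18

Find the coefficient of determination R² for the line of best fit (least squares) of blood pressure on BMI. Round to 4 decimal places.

0.9828

Sxx = Σx² − (Σx)²/n = 6519.04 − 6350.645 = 168.395
Sxy = Σxy − (Σx)(Σy)/n = 5093.25 − 4863.005 = 230.245
Syy = Σy² − (Σy)²/n = 4044.18 − 3723.845 = 320.335
R² = Sxy²/(Sxx·Syy) = (230.245)²/(168.395·320.335) = 0.982759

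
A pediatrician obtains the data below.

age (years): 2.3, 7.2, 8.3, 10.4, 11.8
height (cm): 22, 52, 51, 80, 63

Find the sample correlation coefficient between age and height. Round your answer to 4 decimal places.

n = 5, Σx = 40, Σy = 268, Σxy = 2423.7, Σx² = 373.42, Σy² = 16158
Sxx = Σx² − (Σx)²/n = 373.42 − 320 = 53.42
Sxy = Σxy − (Σx)(Σy)/n = 2423.7 − 2144 = 279.7
Syy = Σy² − (Σy)²/n = 16158 − 14364.8 = 1793.2
r = Sxy/√(Sxx·Syy) = 279.7/√(95792.744) = 279.7/309.504029 = 0.903704

0.9037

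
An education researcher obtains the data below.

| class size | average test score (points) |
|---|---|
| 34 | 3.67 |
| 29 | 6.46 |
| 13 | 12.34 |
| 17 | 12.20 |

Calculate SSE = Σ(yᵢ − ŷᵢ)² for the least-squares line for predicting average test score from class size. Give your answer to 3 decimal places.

n = 4, Σx = 93, Σy = 34.67, Σxy = 679.94, Σx² = 2455, Σy² = 356.3161
Sxx = Σx² − (Σx)²/n = 2455 − 2162.25 = 292.75
Sxy = Σxy − (Σx)(Σy)/n = 679.94 − 806.0775 = -126.1375
Syy = Σy² − (Σy)²/n = 356.3161 − 300.502225 = 55.813875
b = Sxy/Sxx = -126.1375/292.75 = -0.430871
SSE = Syy − b·Sxy = 55.813875 − (-0.430871)·(-126.1375) = 1.464878

1.465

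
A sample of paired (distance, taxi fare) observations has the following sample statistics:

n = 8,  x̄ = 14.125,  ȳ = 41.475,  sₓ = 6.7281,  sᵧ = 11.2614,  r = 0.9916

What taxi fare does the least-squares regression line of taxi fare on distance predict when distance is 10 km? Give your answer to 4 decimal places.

34.6286

b = r · sᵧ/sₓ = 0.9916 · 11.2614/6.7281 = 1.659726
a = ȳ − b·x̄ = 41.475 − 1.659726·14.125 = 18.031367
ŷ(10) = a + b·10 = 18.031367 + 1.659726·10 = 34.628629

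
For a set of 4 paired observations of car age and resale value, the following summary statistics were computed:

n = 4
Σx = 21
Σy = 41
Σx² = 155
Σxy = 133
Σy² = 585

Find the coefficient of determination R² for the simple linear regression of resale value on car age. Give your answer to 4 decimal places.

Sxx = Σx² − (Σx)²/n = 155 − 110.25 = 44.75
Sxy = Σxy − (Σx)(Σy)/n = 133 − 215.25 = -82.25
Syy = Σy² − (Σy)²/n = 585 − 420.25 = 164.75
R² = Sxy²/(Sxx·Syy) = (-82.25)²/(44.75·164.75) = 0.917600

0.9176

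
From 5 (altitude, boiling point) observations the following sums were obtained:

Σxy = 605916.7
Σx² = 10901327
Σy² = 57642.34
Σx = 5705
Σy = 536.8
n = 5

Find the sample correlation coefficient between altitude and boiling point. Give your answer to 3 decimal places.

-0.925

Sxx = Σx² − (Σx)²/n = 10901327 − 6509405 = 4391922
Sxy = Σxy − (Σx)(Σy)/n = 605916.7 − 612488.8 = -6572.1
Syy = Σy² − (Σy)²/n = 57642.34 − 57630.848 = 11.492
r = Sxy/√(Sxx·Syy) = -6572.1/√(50471967.624) = -6572.1/7104.362577 = -0.925079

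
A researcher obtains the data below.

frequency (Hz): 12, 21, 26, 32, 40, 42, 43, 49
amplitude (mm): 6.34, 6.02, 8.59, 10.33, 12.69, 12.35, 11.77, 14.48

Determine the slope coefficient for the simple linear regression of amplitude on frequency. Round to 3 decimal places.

0.235

n = 8, Σx = 265, Σy = 82.57, Σxy = 2998.33, Σx² = 9899
Sxx = Σx² − (Σx)²/n = 9899 − 8778.125 = 1120.875
Sxy = Σxy − (Σx)(Σy)/n = 2998.33 − 2735.13125 = 263.19875
b = Sxy/Sxx = 263.19875/1120.875 = 0.234815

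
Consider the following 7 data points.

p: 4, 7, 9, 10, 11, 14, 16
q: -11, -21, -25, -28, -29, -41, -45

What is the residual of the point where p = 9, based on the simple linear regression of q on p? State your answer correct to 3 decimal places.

0.329

n = 7, Σx = 71, Σy = -200, Σxy = -2309, Σx² = 819
Sxx = Σx² − (Σx)²/n = 819 − 720.142857 = 98.857143
Sxy = Σxy − (Σx)(Σy)/n = -2309 − (-2028.571429) = -280.428571
b = Sxy/Sxx = -280.428571/98.857143 = -2.836705
a = ȳ − b·x̄ = -28.571429 − (-2.836705)·10.142857 = 0.200867
ŷ(9) = 0.200867 + (-2.836705)·9 = -25.329480
residual = y − ŷ = -25 − (-25.329480) = 0.329480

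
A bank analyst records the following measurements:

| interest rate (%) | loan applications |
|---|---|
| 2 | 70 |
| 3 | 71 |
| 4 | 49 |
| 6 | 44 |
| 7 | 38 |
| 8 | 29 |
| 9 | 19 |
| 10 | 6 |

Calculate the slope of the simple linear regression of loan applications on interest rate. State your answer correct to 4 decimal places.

-7.7240

n = 8, Σx = 49, Σy = 326, Σxy = 1542, Σx² = 359
Sxx = Σx² − (Σx)²/n = 359 − 300.125 = 58.875
Sxy = Σxy − (Σx)(Σy)/n = 1542 − 1996.75 = -454.75
b = Sxy/Sxx = -454.75/58.875 = -7.723992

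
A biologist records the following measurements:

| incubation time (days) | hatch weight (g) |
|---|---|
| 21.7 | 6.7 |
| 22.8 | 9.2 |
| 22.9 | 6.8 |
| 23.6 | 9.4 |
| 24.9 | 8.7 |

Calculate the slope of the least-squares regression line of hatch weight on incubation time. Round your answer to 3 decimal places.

0.648

n = 5, Σx = 115.9, Σy = 40.8, Σxy = 949.34, Σx² = 2692.11
Sxx = Σx² − (Σx)²/n = 2692.11 − 2686.562 = 5.548
Sxy = Σxy − (Σx)(Σy)/n = 949.34 − 945.744 = 3.596
b = Sxy/Sxx = 3.596/5.548 = 0.648161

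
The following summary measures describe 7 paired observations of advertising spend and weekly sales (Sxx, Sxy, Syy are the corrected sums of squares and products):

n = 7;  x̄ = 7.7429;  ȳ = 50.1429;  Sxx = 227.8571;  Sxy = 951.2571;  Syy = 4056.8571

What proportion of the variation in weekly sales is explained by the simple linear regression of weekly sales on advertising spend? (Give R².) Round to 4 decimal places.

R² = Sxy²/(Sxx·Syy) = (951.2571)²/(227.8571·4056.8571) = 0.978912

0.9789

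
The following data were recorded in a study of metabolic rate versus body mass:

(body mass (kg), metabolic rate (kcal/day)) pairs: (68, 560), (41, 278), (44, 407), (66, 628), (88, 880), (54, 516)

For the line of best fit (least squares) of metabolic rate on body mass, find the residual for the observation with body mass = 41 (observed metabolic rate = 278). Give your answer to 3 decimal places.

n = 6, Σx = 361, Σy = 3269, Σxy = 214138, Σx² = 23257
Sxx = Σx² − (Σx)²/n = 23257 − 21720.166667 = 1536.833333
Sxy = Σxy − (Σx)(Σy)/n = 214138 − 196684.833333 = 17453.166667
b = Sxy/Sxx = 17453.166667/1536.833333 = 11.356577
a = ȳ − b·x̄ = 544.833333 − 11.356577·60.166667 = -138.454072
ŷ(41) = -138.454072 + 11.356577·41 = 327.165600
residual = y − ŷ = 278 − 327.165600 = -49.165600

-49.166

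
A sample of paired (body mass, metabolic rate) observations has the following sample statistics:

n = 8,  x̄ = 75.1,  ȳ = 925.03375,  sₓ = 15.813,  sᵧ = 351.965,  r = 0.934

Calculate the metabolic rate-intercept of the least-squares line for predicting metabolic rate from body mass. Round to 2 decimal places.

b = r · sᵧ/sₓ = 0.934 · 351.965/15.813 = 20.788927
a = ȳ − b·x̄ = 925.03375 − 20.788927·75.1 = -636.214703

-636.21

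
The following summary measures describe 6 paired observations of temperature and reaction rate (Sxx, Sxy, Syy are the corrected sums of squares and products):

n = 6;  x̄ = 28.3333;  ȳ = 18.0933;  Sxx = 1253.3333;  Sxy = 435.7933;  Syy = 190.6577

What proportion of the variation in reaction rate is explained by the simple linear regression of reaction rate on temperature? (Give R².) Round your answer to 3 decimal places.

R² = Sxy²/(Sxx·Syy) = (435.7933)²/(1253.3333·190.6577) = 0.794768

0.795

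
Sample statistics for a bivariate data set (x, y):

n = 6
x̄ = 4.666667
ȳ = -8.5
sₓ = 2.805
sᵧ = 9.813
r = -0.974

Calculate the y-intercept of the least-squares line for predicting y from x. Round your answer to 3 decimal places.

b = r · sᵧ/sₓ = -0.974 · 9.813/2.805 = -3.407437
a = ȳ − b·x̄ = -8.5 − (-3.407437)·4.666667 = 7.401376

7.401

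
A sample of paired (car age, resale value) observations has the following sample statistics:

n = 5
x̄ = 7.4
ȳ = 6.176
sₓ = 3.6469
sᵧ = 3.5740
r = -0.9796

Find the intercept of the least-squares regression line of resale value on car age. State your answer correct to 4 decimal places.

b = r · sᵧ/sₓ = -0.9796 · 3.574/3.6469 = -0.960018
a = ȳ − b·x̄ = 6.176 − (-0.960018)·7.4 = 13.280135

13.2801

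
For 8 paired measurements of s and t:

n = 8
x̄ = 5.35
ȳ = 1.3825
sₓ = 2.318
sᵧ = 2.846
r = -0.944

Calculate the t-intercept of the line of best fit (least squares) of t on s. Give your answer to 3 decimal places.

b = r · sᵧ/sₓ = -0.944 · 2.846/2.318 = -1.159027
a = ȳ − b·x̄ = 1.3825 − (-1.159027)·5.35 = 7.583293

7.583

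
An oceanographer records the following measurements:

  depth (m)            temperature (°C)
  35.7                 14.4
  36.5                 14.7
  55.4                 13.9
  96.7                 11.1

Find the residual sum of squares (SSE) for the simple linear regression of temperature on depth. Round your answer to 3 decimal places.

n = 4, Σx = 224.3, Σy = 54.1, Σxy = 2894.06, Σx² = 15026.79, Σy² = 739.87
Sxx = Σx² − (Σx)²/n = 15026.79 − 12577.6225 = 2449.1675
Sxy = Σxy − (Σx)(Σy)/n = 2894.06 − 3033.6575 = -139.5975
Syy = Σy² − (Σy)²/n = 739.87 − 731.7025 = 8.1675
b = Sxy/Sxx = -139.5975/2449.1675 = -0.056998
SSE = Syy − b·Sxy = 8.1675 − (-0.056998)·(-139.5975) = 0.210730

0.211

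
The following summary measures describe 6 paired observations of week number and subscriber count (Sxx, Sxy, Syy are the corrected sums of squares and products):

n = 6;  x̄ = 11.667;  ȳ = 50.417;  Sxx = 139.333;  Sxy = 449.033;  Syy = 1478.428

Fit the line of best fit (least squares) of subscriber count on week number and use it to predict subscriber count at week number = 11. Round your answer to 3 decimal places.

b = Sxy/Sxx = 449.033/139.333 = 3.222733
a = ȳ − b·x̄ = 50.417 − 3.222733·11.667 = 12.817379
ŷ(11) = a + b·11 = 12.817379 + 3.222733·11 = 48.267437

48.267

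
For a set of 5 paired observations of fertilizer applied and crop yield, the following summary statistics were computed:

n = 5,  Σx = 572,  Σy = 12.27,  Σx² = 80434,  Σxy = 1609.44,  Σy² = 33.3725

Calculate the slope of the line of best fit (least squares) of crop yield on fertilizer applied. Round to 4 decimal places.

Sxx = Σx² − (Σx)²/n = 80434 − 65436.8 = 14997.2
Sxy = Σxy − (Σx)(Σy)/n = 1609.44 − 1403.688 = 205.752
b = Sxy/Sxx = 205.752/14997.2 = 0.013719

0.0137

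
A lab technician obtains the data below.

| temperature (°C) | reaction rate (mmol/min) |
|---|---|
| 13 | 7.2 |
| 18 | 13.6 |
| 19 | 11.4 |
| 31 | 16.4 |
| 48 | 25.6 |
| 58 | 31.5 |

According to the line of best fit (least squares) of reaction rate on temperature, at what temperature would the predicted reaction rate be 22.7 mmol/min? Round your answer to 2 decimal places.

41.36

n = 6, Σx = 187, Σy = 105.7, Σxy = 4119.2, Σx² = 7483
Sxx = Σx² − (Σx)²/n = 7483 − 5828.166667 = 1654.833333
Sxy = Σxy − (Σx)(Σy)/n = 4119.2 − 3294.316667 = 824.883333
b = Sxy/Sxx = 824.883333/1654.833333 = 0.498469
a = ȳ − b·x̄ = 17.616667 − 0.498469·31.166667 = 2.081045
Set a + b·x = 22.7: x = (22.7 − 2.081045) / 0.498469 = 41.364557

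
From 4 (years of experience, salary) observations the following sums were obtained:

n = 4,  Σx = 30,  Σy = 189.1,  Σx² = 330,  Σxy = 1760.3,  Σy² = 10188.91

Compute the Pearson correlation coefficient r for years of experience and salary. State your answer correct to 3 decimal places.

Sxx = Σx² − (Σx)²/n = 330 − 225 = 105
Sxy = Σxy − (Σx)(Σy)/n = 1760.3 − 1418.25 = 342.05
Syy = Σy² − (Σy)²/n = 10188.91 − 8939.7025 = 1249.2075
r = Sxy/√(Sxx·Syy) = 342.05/√(131166.7875) = 342.05/362.169556 = 0.944447

0.944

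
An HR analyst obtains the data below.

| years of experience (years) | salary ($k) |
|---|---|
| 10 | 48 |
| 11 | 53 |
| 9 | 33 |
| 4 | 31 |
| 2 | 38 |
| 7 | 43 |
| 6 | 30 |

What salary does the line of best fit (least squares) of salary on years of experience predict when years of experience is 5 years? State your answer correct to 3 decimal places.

n = 7, Σx = 49, Σy = 276, Σxy = 2041, Σx² = 407
Sxx = Σx² − (Σx)²/n = 407 − 343 = 64
Sxy = Σxy − (Σx)(Σy)/n = 2041 − 1932 = 109
b = Sxy/Sxx = 109/64 = 1.703125
a = ȳ − b·x̄ = 39.428571 − 1.703125·7 = 27.506696
ŷ(5) = a + b·5 = 27.506696 + 1.703125·5 = 36.022321

36.022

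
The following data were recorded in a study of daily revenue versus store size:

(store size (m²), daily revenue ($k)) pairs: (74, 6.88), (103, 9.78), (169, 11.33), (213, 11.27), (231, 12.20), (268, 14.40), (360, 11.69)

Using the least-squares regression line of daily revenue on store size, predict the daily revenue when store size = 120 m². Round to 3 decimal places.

n = 7, Σx = 1418, Σy = 77.55, Σxy = 16717.54, Σx² = 344800
Sxx = Σx² − (Σx)²/n = 344800 − 287246.285714 = 57553.714286
Sxy = Σxy − (Σx)(Σy)/n = 16717.54 − 15709.414286 = 1008.125714
b = Sxy/Sxx = 1008.125714/57553.714286 = 0.017516
a = ȳ − b·x̄ = 11.078571 − 0.017516·202.571429 = 7.530278
ŷ(120) = a + b·120 = 7.530278 + 0.017516·120 = 9.632229

9.632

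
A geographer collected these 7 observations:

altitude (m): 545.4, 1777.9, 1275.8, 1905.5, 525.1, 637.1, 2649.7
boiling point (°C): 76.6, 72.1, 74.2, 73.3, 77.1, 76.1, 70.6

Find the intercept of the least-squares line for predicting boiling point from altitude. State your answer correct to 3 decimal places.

n = 7, Σx = 9316.5, Σy = 520, Σxy = 680339.08, Σx² = 16419521.97
Sxx = Σx² − (Σx)²/n = 16419521.97 − 12399596.035714 = 4019925.934286
Sxy = Σxy − (Σx)(Σy)/n = 680339.08 − 692082.857143 = -11743.777143
b = Sxy/Sxx = -11743.777143/4019925.934286 = -0.002921
a = ȳ − b·x̄ = 74.285714 − (-0.002921)·1330.928571 = 78.173878

78.174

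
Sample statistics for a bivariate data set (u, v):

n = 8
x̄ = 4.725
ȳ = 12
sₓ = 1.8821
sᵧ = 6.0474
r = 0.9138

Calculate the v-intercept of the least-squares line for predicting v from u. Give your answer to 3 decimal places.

-1.873

b = r · sᵧ/sₓ = 0.9138 · 6.0474/1.8821 = 2.936143
a = ȳ − b·x̄ = 12 − 2.936143·4.725 = -1.873274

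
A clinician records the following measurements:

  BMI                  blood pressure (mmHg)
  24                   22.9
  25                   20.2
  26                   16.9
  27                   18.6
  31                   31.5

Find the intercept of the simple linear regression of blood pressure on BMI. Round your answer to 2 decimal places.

n = 5, Σx = 133, Σy = 110.1, Σxy = 2972.7, Σx² = 3567
Sxx = Σx² − (Σx)²/n = 3567 − 3537.8 = 29.2
Sxy = Σxy − (Σx)(Σy)/n = 2972.7 − 2928.66 = 44.04
b = Sxy/Sxx = 44.04/29.2 = 1.508219
a = ȳ − b·x̄ = 22.02 − 1.508219·26.6 = -18.098630

-18.10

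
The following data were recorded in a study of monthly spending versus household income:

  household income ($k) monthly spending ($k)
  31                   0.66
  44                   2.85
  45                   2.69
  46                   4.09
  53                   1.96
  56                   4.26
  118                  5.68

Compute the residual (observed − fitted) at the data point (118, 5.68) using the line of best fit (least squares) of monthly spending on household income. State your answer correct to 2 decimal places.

-0.32

n = 7, Σx = 393, Σy = 22.19, Σxy = 1467.73, Σx² = 26907
Sxx = Σx² − (Σx)²/n = 26907 − 22064.142857 = 4842.857143
Sxy = Σxy − (Σx)(Σy)/n = 1467.73 − 1245.81 = 221.92
b = Sxy/Sxx = 221.92/4842.857143 = 0.045824
a = ȳ − b·x̄ = 3.17 − 0.045824·56.142857 = 0.597299
ŷ(118) = 0.597299 + 0.045824·118 = 6.004553
residual = y − ŷ = 5.68 − 6.004553 = -0.324553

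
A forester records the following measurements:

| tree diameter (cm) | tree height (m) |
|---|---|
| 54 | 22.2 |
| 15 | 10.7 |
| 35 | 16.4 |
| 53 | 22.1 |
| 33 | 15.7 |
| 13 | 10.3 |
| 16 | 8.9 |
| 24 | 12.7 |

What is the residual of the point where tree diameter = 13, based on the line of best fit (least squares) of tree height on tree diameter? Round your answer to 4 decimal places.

n = 8, Σx = 243, Σy = 119, Σxy = 4203.8, Σx² = 9265
Sxx = Σx² − (Σx)²/n = 9265 − 7381.125 = 1883.875
Sxy = Σxy − (Σx)(Σy)/n = 4203.8 − 3614.625 = 589.175
b = Sxy/Sxx = 589.175/1883.875 = 0.312746
a = ȳ − b·x̄ = 14.875 − 0.312746·30.375 = 5.375330
ŷ(13) = 5.375330 + 0.312746·13 = 9.441032
residual = y − ŷ = 10.3 − 9.441032 = 0.858968

0.8590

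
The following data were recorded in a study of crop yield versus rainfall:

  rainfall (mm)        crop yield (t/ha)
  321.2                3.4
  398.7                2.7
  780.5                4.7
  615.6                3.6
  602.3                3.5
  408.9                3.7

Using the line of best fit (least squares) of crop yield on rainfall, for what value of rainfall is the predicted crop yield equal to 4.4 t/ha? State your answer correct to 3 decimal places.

810.223

n = 6, Σx = 3127.2, Σy = 21.6, Σxy = 11674.06, Σx² = 1780239.24
Sxx = Σx² − (Σx)²/n = 1780239.24 − 1629896.64 = 150342.6
Sxy = Σxy − (Σx)(Σy)/n = 11674.06 − 11257.92 = 416.14
b = Sxy/Sxx = 416.14/150342.6 = 0.002768
a = ȳ − b·x̄ = 3.6 − 0.002768·521.2 = 2.157347
Set a + b·x = 4.4: x = (4.4 − 2.157347) / 0.002768 = 810.223117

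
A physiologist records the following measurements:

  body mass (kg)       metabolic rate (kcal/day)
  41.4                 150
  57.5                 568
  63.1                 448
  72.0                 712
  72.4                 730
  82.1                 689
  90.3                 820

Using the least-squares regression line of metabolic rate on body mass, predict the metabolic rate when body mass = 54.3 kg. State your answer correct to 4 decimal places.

n = 7, Σx = 478.8, Σy = 4117, Σxy = 301867.7, Σx² = 34322.08
Sxx = Σx² − (Σx)²/n = 34322.08 − 32749.92 = 1572.16
Sxy = Σxy − (Σx)(Σy)/n = 301867.7 − 281602.8 = 20264.9
b = Sxy/Sxx = 20264.9/1572.16 = 12.889846
a = ȳ − b·x̄ = 588.142857 − 12.889846·68.4 = -293.522597
ŷ(54.3) = a + b·54.3 = -293.522597 + 12.889846·54.3 = 406.396031

406.3960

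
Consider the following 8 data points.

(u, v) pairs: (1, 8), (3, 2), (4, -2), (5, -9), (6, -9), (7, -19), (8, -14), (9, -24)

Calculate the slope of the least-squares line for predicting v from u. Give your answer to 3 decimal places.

n = 8, Σx = 43, Σy = -67, Σxy = -554, Σx² = 281
Sxx = Σx² − (Σx)²/n = 281 − 231.125 = 49.875
Sxy = Σxy − (Σx)(Σy)/n = -554 − (-360.125) = -193.875
b = Sxy/Sxx = -193.875/49.875 = -3.887218

-3.887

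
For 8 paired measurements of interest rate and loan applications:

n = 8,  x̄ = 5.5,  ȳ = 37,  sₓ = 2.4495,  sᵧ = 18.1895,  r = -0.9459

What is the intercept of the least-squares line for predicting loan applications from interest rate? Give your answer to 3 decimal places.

75.632

b = r · sᵧ/sₓ = -0.9459 · 18.1895/2.4495 = -7.024065
a = ȳ − b·x̄ = 37 − (-7.024065)·5.5 = 75.632359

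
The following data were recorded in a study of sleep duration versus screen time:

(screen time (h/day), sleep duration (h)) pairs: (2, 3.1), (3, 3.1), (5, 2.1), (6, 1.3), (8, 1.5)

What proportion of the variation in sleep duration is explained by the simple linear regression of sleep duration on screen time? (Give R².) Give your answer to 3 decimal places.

0.838

n = 5, Σx = 24, Σy = 11.1, Σxy = 45.8, Σx² = 138, Σy² = 27.57
Sxx = Σx² − (Σx)²/n = 138 − 115.2 = 22.8
Sxy = Σxy − (Σx)(Σy)/n = 45.8 − 53.28 = -7.48
Syy = Σy² − (Σy)²/n = 27.57 − 24.642 = 2.928
R² = Sxy²/(Sxx·Syy) = (-7.48)²/(22.8·2.928) = 0.838103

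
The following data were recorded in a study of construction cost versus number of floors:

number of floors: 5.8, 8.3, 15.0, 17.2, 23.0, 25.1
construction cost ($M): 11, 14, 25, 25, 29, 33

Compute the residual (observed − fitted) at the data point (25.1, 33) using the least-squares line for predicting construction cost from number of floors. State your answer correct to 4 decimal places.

-0.0725

n = 6, Σx = 94.4, Σy = 137, Σxy = 2480.3, Σx² = 1782.38
Sxx = Σx² − (Σx)²/n = 1782.38 − 1485.226667 = 297.153333
Sxy = Σxy − (Σx)(Σy)/n = 2480.3 − 2155.466667 = 324.833333
b = Sxy/Sxx = 324.833333/297.153333 = 1.093151
a = ȳ − b·x̄ = 22.833333 − 1.093151·15.733333 = 5.634431
ŷ(25.1) = 5.634431 + 1.093151·25.1 = 33.072510
residual = y − ŷ = 33 − 33.072510 = -0.072510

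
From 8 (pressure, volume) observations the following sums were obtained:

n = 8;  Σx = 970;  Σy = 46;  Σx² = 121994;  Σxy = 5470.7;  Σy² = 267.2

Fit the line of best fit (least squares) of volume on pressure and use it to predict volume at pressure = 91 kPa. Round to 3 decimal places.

Sxx = Σx² − (Σx)²/n = 121994 − 117612.5 = 4381.5
Sxy = Σxy − (Σx)(Σy)/n = 5470.7 − 5577.5 = -106.8
b = Sxy/Sxx = -106.8/4381.5 = -0.024375
a = ȳ − b·x̄ = 5.75 − (-0.024375)·121.25 = 8.705495
ŷ(91) = a + b·91 = 8.705495 + (-0.024375)·91 = 6.487350

6.487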